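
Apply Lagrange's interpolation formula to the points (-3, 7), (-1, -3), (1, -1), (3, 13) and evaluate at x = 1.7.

Lagrange interpolation formula:
P(x) = Σ yᵢ × Lᵢ(x)
where Lᵢ(x) = Π_{j≠i} (x - xⱼ)/(xᵢ - xⱼ)

L_0(1.7) = (1.7 - (-1))/(-3 - (-1)) × (1.7 - 1)/(-3 - 1) × (1.7 - 3)/(-3 - 3) = 0.051187
L_1(1.7) = (1.7 - (-3))/(-1 - (-3)) × (1.7 - 1)/(-1 - 1) × (1.7 - 3)/(-1 - 3) = -0.267313
L_2(1.7) = (1.7 - (-3))/(1 - (-3)) × (1.7 - (-1))/(1 - (-1)) × (1.7 - 3)/(1 - 3) = 1.031063
L_3(1.7) = (1.7 - (-3))/(3 - (-3)) × (1.7 - (-1))/(3 - (-1)) × (1.7 - 1)/(3 - 1) = 0.185063

P(1.7) = 7×L_0(1.7) + (-3)×L_1(1.7) + (-1)×L_2(1.7) + 13×L_3(1.7)
P(1.7) = 2.535000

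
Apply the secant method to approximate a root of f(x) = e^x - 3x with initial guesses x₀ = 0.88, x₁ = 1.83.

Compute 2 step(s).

f(x) = e^x - 3x
x₀ = 0.88, x₁ = 1.83

Secant formula: x_{n+1} = x_n - f(x_n)(x_n - x_{n-1})/(f(x_n) - f(x_{n-1}))

Iteration 1:
  f(0.880000) = -0.229100
  f(1.830000) = 0.743887
  x_2 = 1.830000 - 0.743887×(1.830000 - 0.880000)/(0.743887 - (-0.229100))
       = 1.103688
Iteration 2:
  f(1.830000) = 0.743887
  f(1.103688) = -0.295798
  x_3 = 1.103688 - (-0.295798)×(1.103688 - 1.830000)/(-0.295798 - 0.743887)
       = 1.310329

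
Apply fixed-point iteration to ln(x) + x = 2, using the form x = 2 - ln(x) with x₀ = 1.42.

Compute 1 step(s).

Equation: ln(x) + x = 2
Fixed-point form: x = 2 - ln(x)
x₀ = 1.42

x_1 = g(1.420000) = 1.649343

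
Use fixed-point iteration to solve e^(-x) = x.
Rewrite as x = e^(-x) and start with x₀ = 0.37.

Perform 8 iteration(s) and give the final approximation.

Equation: e^(-x) = x
Fixed-point form: x = e^(-x)
x₀ = 0.37

x_1 = g(0.370000) = 0.690734
x_2 = g(0.690734) = 0.501208
x_3 = g(0.501208) = 0.605798
x_4 = g(0.605798) = 0.545639
x_5 = g(0.545639) = 0.579472
x_6 = g(0.579472) = 0.560194
x_7 = g(0.560194) = 0.571098
x_8 = g(0.571098) = 0.564905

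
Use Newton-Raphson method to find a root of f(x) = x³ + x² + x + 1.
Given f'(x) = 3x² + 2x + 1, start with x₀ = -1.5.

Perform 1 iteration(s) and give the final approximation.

f(x) = x³ + x² + x + 1
f'(x) = 3x² + 2x + 1
x₀ = -1.5

Newton-Raphson formula: x_{n+1} = x_n - f(x_n)/f'(x_n)

Iteration 1:
  f(-1.500000) = -1.625000
  f'(-1.500000) = 4.750000
  x_1 = -1.500000 - (-1.625000)/4.750000 = -1.157895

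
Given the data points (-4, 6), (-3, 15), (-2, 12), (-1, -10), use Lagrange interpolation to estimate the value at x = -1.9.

Lagrange interpolation formula:
P(x) = Σ yᵢ × Lᵢ(x)
where Lᵢ(x) = Π_{j≠i} (x - xⱼ)/(xᵢ - xⱼ)

L_0(-1.9) = (-1.9 - (-3))/(-4 - (-3)) × (-1.9 - (-2))/(-4 - (-2)) × (-1.9 - (-1))/(-4 - (-1)) = 0.016500
L_1(-1.9) = (-1.9 - (-4))/(-3 - (-4)) × (-1.9 - (-2))/(-3 - (-2)) × (-1.9 - (-1))/(-3 - (-1)) = -0.094500
L_2(-1.9) = (-1.9 - (-4))/(-2 - (-4)) × (-1.9 - (-3))/(-2 - (-3)) × (-1.9 - (-1))/(-2 - (-1)) = 1.039500
L_3(-1.9) = (-1.9 - (-4))/(-1 - (-4)) × (-1.9 - (-3))/(-1 - (-3)) × (-1.9 - (-2))/(-1 - (-2)) = 0.038500

P(-1.9) = 6×L_0(-1.9) + 15×L_1(-1.9) + 12×L_2(-1.9) + (-10)×L_3(-1.9)
P(-1.9) = 10.770500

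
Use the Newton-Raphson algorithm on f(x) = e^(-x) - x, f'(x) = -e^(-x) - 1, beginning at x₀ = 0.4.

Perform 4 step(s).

f(x) = e^(-x) - x
f'(x) = -e^(-x) - 1
x₀ = 0.4

Newton-Raphson formula: x_{n+1} = x_n - f(x_n)/f'(x_n)

Iteration 1:
  f(0.400000) = 0.270320
  f'(0.400000) = -1.670320
  x_1 = 0.400000 - 0.270320/(-1.670320) = 0.561837
Iteration 2:
  f(0.561837) = 0.008323
  f'(0.561837) = -1.570161
  x_2 = 0.561837 - 0.008323/(-1.570161) = 0.567138
Iteration 3:
  f(0.567138) = 0.000008
  f'(0.567138) = -1.567146
  x_3 = 0.567138 - 0.000008/(-1.567146) = 0.567143
Iteration 4:
  f(0.567143) = 0.000000
  f'(0.567143) = -1.567143
  x_4 = 0.567143 - 0.000000/(-1.567143) = 0.567143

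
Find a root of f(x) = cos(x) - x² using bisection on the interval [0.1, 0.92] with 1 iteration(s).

f(x) = cos(x) - x²
Initial interval: [0.1, 0.92]

Iteration 1:
  c_1 = (0.100000 + 0.920000)/2 = 0.510000
  f(c_1) = f(0.510000) = 0.612645
  f(a) × f(c) ≥ 0, new interval: [0.510000, 0.920000]

After 1 iteration(s), the approximation is c_1 = 0.510000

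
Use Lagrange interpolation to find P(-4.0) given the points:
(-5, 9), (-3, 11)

Lagrange interpolation formula:
P(x) = Σ yᵢ × Lᵢ(x)
where Lᵢ(x) = Π_{j≠i} (x - xⱼ)/(xᵢ - xⱼ)

L_0(-4.0) = (-4.0 - (-3))/(-5 - (-3)) = 0.500000
L_1(-4.0) = (-4.0 - (-5))/(-3 - (-5)) = 0.500000

P(-4.0) = 9×L_0(-4.0) + 11×L_1(-4.0)
P(-4.0) = 10.000000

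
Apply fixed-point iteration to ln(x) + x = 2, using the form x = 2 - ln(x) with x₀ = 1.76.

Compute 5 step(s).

Equation: ln(x) + x = 2
Fixed-point form: x = 2 - ln(x)
x₀ = 1.76

x_1 = g(1.760000) = 1.434686
x_2 = g(1.434686) = 1.639054
x_3 = g(1.639054) = 1.505881
x_4 = g(1.505881) = 1.590622
x_5 = g(1.590622) = 1.535875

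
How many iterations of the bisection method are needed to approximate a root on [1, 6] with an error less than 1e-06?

We need (b-a)/2^n ≤ 1e-06
(6 - 1)/2^n ≤ 1e-06
5/2^n ≤ 1e-06
2^n ≥ 5000000
n ≥ log₂(5000000) = 22.25
n ≥ 23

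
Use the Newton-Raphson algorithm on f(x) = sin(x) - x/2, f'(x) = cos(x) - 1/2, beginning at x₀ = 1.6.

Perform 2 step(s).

f(x) = sin(x) - x/2
f'(x) = cos(x) - 1/2
x₀ = 1.6

Newton-Raphson formula: x_{n+1} = x_n - f(x_n)/f'(x_n)

Iteration 1:
  f(1.600000) = 0.199574
  f'(1.600000) = -0.529200
  x_1 = 1.600000 - 0.199574/(-0.529200) = 1.977124
Iteration 2:
  f(1.977124) = -0.069983
  f'(1.977124) = -0.895238
  x_2 = 1.977124 - (-0.069983)/(-0.895238) = 1.898951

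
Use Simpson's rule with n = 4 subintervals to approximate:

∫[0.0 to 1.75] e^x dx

f(x) = e^x
a = 0.0, b = 1.75, n = 4
h = (b - a)/n = 0.437500

Simpson's rule: (h/3)[f(x₀) + 4f(x₁) + 2f(x₂) + ... + f(xₙ)]

x_0 = 0.0000, f(x_0) = 1.000000, coefficient = 1
x_1 = 0.4375, f(x_1) = 1.548830, coefficient = 4
x_2 = 0.8750, f(x_2) = 2.398875, coefficient = 2
x_3 = 1.3125, f(x_3) = 3.715451, coefficient = 4
x_4 = 1.7500, f(x_4) = 5.754603, coefficient = 1

I ≈ (0.437500/3) × 32.609477 = 4.755549
Exact value: 4.754603
Error: 0.000946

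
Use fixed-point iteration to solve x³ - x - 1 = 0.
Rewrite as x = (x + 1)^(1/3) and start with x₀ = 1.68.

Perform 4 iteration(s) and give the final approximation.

Equation: x³ - x - 1 = 0
Fixed-point form: x = (x + 1)^(1/3)
x₀ = 1.68

x_1 = g(1.680000) = 1.389030
x_2 = g(1.389030) = 1.336823
x_3 = g(1.336823) = 1.327013
x_4 = g(1.327013) = 1.325154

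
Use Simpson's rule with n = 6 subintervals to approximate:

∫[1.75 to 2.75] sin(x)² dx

f(x) = sin(x)²
a = 1.75, b = 2.75, n = 6
h = (b - a)/n = 0.166667

Simpson's rule: (h/3)[f(x₀) + 4f(x₁) + 2f(x₂) + ... + f(xₙ)]

x_0 = 1.7500, f(x_0) = 0.968228, coefficient = 1
x_1 = 1.9167, f(x_1) = 0.885068, coefficient = 4
x_2 = 2.0833, f(x_2) = 0.759518, coefficient = 2
x_3 = 2.2500, f(x_3) = 0.605398, coefficient = 4
x_4 = 2.4167, f(x_4) = 0.439675, coefficient = 2
x_5 = 2.5833, f(x_5) = 0.280593, coefficient = 4
x_6 = 2.7500, f(x_6) = 0.145665, coefficient = 1

I ≈ (0.166667/3) × 10.596518 = 0.588695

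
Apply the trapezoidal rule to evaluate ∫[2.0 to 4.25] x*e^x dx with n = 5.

f(x) = x*e^x
a = 2.0, b = 4.25, n = 5
h = (b - a)/n = 0.450000

Trapezoidal rule: (h/2)[f(x₀) + 2f(x₁) + 2f(x₂) + ... + f(xₙ)]

x_0 = 2.0000, f(x_0) = 14.778112, coefficient = 1
x_1 = 2.4500, f(x_1) = 28.391449, coefficient = 2
x_2 = 2.9000, f(x_2) = 52.705022, coefficient = 2
x_3 = 3.3500, f(x_3) = 95.484158, coefficient = 2
x_4 = 3.8000, f(x_4) = 169.864501, coefficient = 2
x_5 = 4.2500, f(x_5) = 297.948002, coefficient = 1

I ≈ (0.450000/2) × 1005.616374 = 226.263684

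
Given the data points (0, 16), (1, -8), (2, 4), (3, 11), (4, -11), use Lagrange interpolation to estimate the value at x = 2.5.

Lagrange interpolation formula:
P(x) = Σ yᵢ × Lᵢ(x)
where Lᵢ(x) = Π_{j≠i} (x - xⱼ)/(xᵢ - xⱼ)

L_0(2.5) = (2.5 - 1)/(0 - 1) × (2.5 - 2)/(0 - 2) × (2.5 - 3)/(0 - 3) × (2.5 - 4)/(0 - 4) = 0.023438
L_1(2.5) = (2.5 - 0)/(1 - 0) × (2.5 - 2)/(1 - 2) × (2.5 - 3)/(1 - 3) × (2.5 - 4)/(1 - 4) = -0.156250
L_2(2.5) = (2.5 - 0)/(2 - 0) × (2.5 - 1)/(2 - 1) × (2.5 - 3)/(2 - 3) × (2.5 - 4)/(2 - 4) = 0.703125
L_3(2.5) = (2.5 - 0)/(3 - 0) × (2.5 - 1)/(3 - 1) × (2.5 - 2)/(3 - 2) × (2.5 - 4)/(3 - 4) = 0.468750
L_4(2.5) = (2.5 - 0)/(4 - 0) × (2.5 - 1)/(4 - 1) × (2.5 - 2)/(4 - 2) × (2.5 - 3)/(4 - 3) = -0.039062

P(2.5) = 16×L_0(2.5) + (-8)×L_1(2.5) + 4×L_2(2.5) + 11×L_3(2.5) + (-11)×L_4(2.5)
P(2.5) = 10.023438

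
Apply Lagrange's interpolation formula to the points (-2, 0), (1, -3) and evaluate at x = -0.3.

Lagrange interpolation formula:
P(x) = Σ yᵢ × Lᵢ(x)
where Lᵢ(x) = Π_{j≠i} (x - xⱼ)/(xᵢ - xⱼ)

L_0(-0.3) = (-0.3 - 1)/(-2 - 1) = 0.433333
L_1(-0.3) = (-0.3 - (-2))/(1 - (-2)) = 0.566667

P(-0.3) = 0×L_0(-0.3) + (-3)×L_1(-0.3)
P(-0.3) = -1.700000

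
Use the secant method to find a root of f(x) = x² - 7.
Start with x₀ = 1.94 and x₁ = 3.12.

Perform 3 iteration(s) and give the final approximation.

f(x) = x² - 7
x₀ = 1.94, x₁ = 3.12

Secant formula: x_{n+1} = x_n - f(x_n)(x_n - x_{n-1})/(f(x_n) - f(x_{n-1}))

Iteration 1:
  f(1.940000) = -3.236400
  f(3.120000) = 2.734400
  x_2 = 3.120000 - 2.734400×(3.120000 - 1.940000)/(2.734400 - (-3.236400))
       = 2.579605
Iteration 2:
  f(3.120000) = 2.734400
  f(2.579605) = -0.345639
  x_3 = 2.579605 - (-0.345639)×(2.579605 - 3.120000)/(-0.345639 - 2.734400)
       = 2.640247
Iteration 3:
  f(2.579605) = -0.345639
  f(2.640247) = -0.029093
  x_4 = 2.640247 - (-0.029093)×(2.640247 - 2.579605)/(-0.029093 - (-0.345639))
       = 2.645821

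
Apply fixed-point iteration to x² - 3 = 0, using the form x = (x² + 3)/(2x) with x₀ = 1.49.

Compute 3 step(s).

Equation: x² - 3 = 0
Fixed-point form: x = (x² + 3)/(2x)
x₀ = 1.49

x_1 = g(1.490000) = 1.751711
x_2 = g(1.751711) = 1.732161
x_3 = g(1.732161) = 1.732051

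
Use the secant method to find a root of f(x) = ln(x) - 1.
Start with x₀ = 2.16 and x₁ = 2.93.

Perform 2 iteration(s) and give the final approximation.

f(x) = ln(x) - 1
x₀ = 2.16, x₁ = 2.93

Secant formula: x_{n+1} = x_n - f(x_n)(x_n - x_{n-1})/(f(x_n) - f(x_{n-1}))

Iteration 1:
  f(2.160000) = -0.229892
  f(2.930000) = 0.075002
  x_2 = 2.930000 - 0.075002×(2.930000 - 2.160000)/(0.075002 - (-0.229892))
       = 2.740584
Iteration 2:
  f(2.930000) = 0.075002
  f(2.740584) = 0.008171
  x_3 = 2.740584 - 0.008171×(2.740584 - 2.930000)/(0.008171 - 0.075002)
       = 2.717425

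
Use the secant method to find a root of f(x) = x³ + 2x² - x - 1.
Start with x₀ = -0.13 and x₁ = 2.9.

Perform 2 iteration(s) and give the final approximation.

f(x) = x³ + 2x² - x - 1
x₀ = -0.13, x₁ = 2.9

Secant formula: x_{n+1} = x_n - f(x_n)(x_n - x_{n-1})/(f(x_n) - f(x_{n-1}))

Iteration 1:
  f(-0.130000) = -0.838397
  f(2.900000) = 37.309000
  x_2 = 2.900000 - 37.309000×(2.900000 - (-0.130000))/(37.309000 - (-0.838397))
       = -0.063407
Iteration 2:
  f(2.900000) = 37.309000
  f(-0.063407) = -0.928807
  x_3 = -0.063407 - (-0.928807)×(-0.063407 - 2.900000)/(-0.928807 - 37.309000)
       = 0.008575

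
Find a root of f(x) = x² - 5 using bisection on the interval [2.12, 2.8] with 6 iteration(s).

f(x) = x² - 5
Initial interval: [2.12, 2.8]

Iteration 1:
  c_1 = (2.120000 + 2.800000)/2 = 2.460000
  f(c_1) = f(2.460000) = 1.051600
  f(a) × f(c) < 0, new interval: [2.120000, 2.460000]
Iteration 2:
  c_2 = (2.120000 + 2.460000)/2 = 2.290000
  f(c_2) = f(2.290000) = 0.244100
  f(a) × f(c) < 0, new interval: [2.120000, 2.290000]
Iteration 3:
  c_3 = (2.120000 + 2.290000)/2 = 2.205000
  f(c_3) = f(2.205000) = -0.137975
  f(a) × f(c) ≥ 0, new interval: [2.205000, 2.290000]
Iteration 4:
  c_4 = (2.205000 + 2.290000)/2 = 2.247500
  f(c_4) = f(2.247500) = 0.051256
  f(a) × f(c) < 0, new interval: [2.205000, 2.247500]
Iteration 5:
  c_5 = (2.205000 + 2.247500)/2 = 2.226250
  f(c_5) = f(2.226250) = -0.043811
  f(a) × f(c) ≥ 0, new interval: [2.226250, 2.247500]
Iteration 6:
  c_6 = (2.226250 + 2.247500)/2 = 2.236875
  f(c_6) = f(2.236875) = 0.003610
  f(a) × f(c) < 0, new interval: [2.226250, 2.236875]

After 6 iteration(s), the approximation is c_6 = 2.236875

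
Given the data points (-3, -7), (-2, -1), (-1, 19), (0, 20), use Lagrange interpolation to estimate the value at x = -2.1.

Lagrange interpolation formula:
P(x) = Σ yᵢ × Lᵢ(x)
where Lᵢ(x) = Π_{j≠i} (x - xⱼ)/(xᵢ - xⱼ)

L_0(-2.1) = (-2.1 - (-2))/(-3 - (-2)) × (-2.1 - (-1))/(-3 - (-1)) × (-2.1 - 0)/(-3 - 0) = 0.038500
L_1(-2.1) = (-2.1 - (-3))/(-2 - (-3)) × (-2.1 - (-1))/(-2 - (-1)) × (-2.1 - 0)/(-2 - 0) = 1.039500
L_2(-2.1) = (-2.1 - (-3))/(-1 - (-3)) × (-2.1 - (-2))/(-1 - (-2)) × (-2.1 - 0)/(-1 - 0) = -0.094500
L_3(-2.1) = (-2.1 - (-3))/(0 - (-3)) × (-2.1 - (-2))/(0 - (-2)) × (-2.1 - (-1))/(0 - (-1)) = 0.016500

P(-2.1) = (-7)×L_0(-2.1) + (-1)×L_1(-2.1) + 19×L_2(-2.1) + 20×L_3(-2.1)
P(-2.1) = -2.774500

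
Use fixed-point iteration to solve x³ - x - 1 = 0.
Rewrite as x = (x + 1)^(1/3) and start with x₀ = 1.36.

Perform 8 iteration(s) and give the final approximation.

Equation: x³ - x - 1 = 0
Fixed-point form: x = (x + 1)^(1/3)
x₀ = 1.36

x_1 = g(1.360000) = 1.331386
x_2 = g(1.331386) = 1.325983
x_3 = g(1.325983) = 1.324958
x_4 = g(1.324958) = 1.324764
x_5 = g(1.324764) = 1.324727
x_6 = g(1.324727) = 1.324720
x_7 = g(1.324720) = 1.324718
x_8 = g(1.324718) = 1.324718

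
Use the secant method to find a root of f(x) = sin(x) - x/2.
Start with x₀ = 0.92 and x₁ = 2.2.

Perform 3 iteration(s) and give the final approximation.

f(x) = sin(x) - x/2
x₀ = 0.92, x₁ = 2.2

Secant formula: x_{n+1} = x_n - f(x_n)(x_n - x_{n-1})/(f(x_n) - f(x_{n-1}))

Iteration 1:
  f(0.920000) = 0.335602
  f(2.200000) = -0.291504
  x_2 = 2.200000 - (-0.291504)×(2.200000 - 0.920000)/(-0.291504 - 0.335602)
       = 1.605005
Iteration 2:
  f(2.200000) = -0.291504
  f(1.605005) = 0.196913
  x_3 = 1.605005 - 0.196913×(1.605005 - 2.200000)/(0.196913 - (-0.291504))
       = 1.844886
Iteration 3:
  f(1.605005) = 0.196913
  f(1.844886) = 0.040229
  x_4 = 1.844886 - 0.040229×(1.844886 - 1.605005)/(0.040229 - 0.196913)
       = 1.906476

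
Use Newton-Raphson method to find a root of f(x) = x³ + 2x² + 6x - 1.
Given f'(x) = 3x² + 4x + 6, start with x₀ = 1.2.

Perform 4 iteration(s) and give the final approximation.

f(x) = x³ + 2x² + 6x - 1
f'(x) = 3x² + 4x + 6
x₀ = 1.2

Newton-Raphson formula: x_{n+1} = x_n - f(x_n)/f'(x_n)

Iteration 1:
  f(1.200000) = 10.808000
  f'(1.200000) = 15.120000
  x_1 = 1.200000 - 10.808000/15.120000 = 0.485185
Iteration 2:
  f(0.485185) = 2.496135
  f'(0.485185) = 8.646955
  x_2 = 0.485185 - 2.496135/8.646955 = 0.196513
Iteration 3:
  f(0.196513) = 0.263902
  f'(0.196513) = 6.901904
  x_3 = 0.196513 - 0.263902/6.901904 = 0.158277
Iteration 4:
  f(0.158277) = 0.003730
  f'(0.158277) = 6.708263
  x_4 = 0.158277 - 0.003730/6.708263 = 0.157721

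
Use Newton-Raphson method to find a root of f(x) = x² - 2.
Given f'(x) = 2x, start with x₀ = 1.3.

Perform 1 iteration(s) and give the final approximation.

f(x) = x² - 2
f'(x) = 2x
x₀ = 1.3

Newton-Raphson formula: x_{n+1} = x_n - f(x_n)/f'(x_n)

Iteration 1:
  f(1.300000) = -0.310000
  f'(1.300000) = 2.600000
  x_1 = 1.300000 - (-0.310000)/2.600000 = 1.419231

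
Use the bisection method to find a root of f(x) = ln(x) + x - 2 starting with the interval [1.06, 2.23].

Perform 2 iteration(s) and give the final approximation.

f(x) = ln(x) + x - 2
Initial interval: [1.06, 2.23]

Iteration 1:
  c_1 = (1.060000 + 2.230000)/2 = 1.645000
  f(c_1) = f(1.645000) = 0.142740
  f(a) × f(c) < 0, new interval: [1.060000, 1.645000]
Iteration 2:
  c_2 = (1.060000 + 1.645000)/2 = 1.352500
  f(c_2) = f(1.352500) = -0.345545
  f(a) × f(c) ≥ 0, new interval: [1.352500, 1.645000]

After 2 iteration(s), the approximation is c_2 = 1.352500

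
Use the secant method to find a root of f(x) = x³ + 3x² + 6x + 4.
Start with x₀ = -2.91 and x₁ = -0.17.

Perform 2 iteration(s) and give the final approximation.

f(x) = x³ + 3x² + 6x + 4
x₀ = -2.91, x₁ = -0.17

Secant formula: x_{n+1} = x_n - f(x_n)(x_n - x_{n-1})/(f(x_n) - f(x_{n-1}))

Iteration 1:
  f(-2.910000) = -12.697871
  f(-0.170000) = 3.061787
  x_2 = -0.170000 - 3.061787×(-0.170000 - (-2.910000))/(3.061787 - (-12.697871))
       = -0.702327
Iteration 2:
  f(-0.170000) = 3.061787
  f(-0.702327) = 0.919395
  x_3 = -0.702327 - 0.919395×(-0.702327 - (-0.170000))/(0.919395 - 3.061787)
       = -0.930772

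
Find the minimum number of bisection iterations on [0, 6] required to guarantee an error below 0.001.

We need (b-a)/2^n ≤ 0.001
(6 - 0)/2^n ≤ 0.001
6/2^n ≤ 0.001
2^n ≥ 6000
n ≥ log₂(6000) = 12.55
n ≥ 13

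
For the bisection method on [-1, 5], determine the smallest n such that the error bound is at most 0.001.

We need (b-a)/2^n ≤ 0.001
(5 - (-1))/2^n ≤ 0.001
6/2^n ≤ 0.001
2^n ≥ 6000
n ≥ log₂(6000) = 12.55
n ≥ 13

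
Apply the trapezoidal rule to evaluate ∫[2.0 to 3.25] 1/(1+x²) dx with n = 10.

f(x) = 1/(1+x²)
a = 2.0, b = 3.25, n = 10
h = (b - a)/n = 0.125000

Trapezoidal rule: (h/2)[f(x₀) + 2f(x₁) + 2f(x₂) + ... + f(xₙ)]

x_0 = 2.0000, f(x_0) = 0.200000, coefficient = 1
x_1 = 2.1250, f(x_1) = 0.181303, coefficient = 2
x_2 = 2.2500, f(x_2) = 0.164948, coefficient = 2
x_3 = 2.3750, f(x_3) = 0.150588, coefficient = 2
x_4 = 2.5000, f(x_4) = 0.137931, coefficient = 2
x_5 = 2.6250, f(x_5) = 0.126733, coefficient = 2
x_6 = 2.7500, f(x_6) = 0.116788, coefficient = 2
x_7 = 2.8750, f(x_7) = 0.107926, coefficient = 2
x_8 = 3.0000, f(x_8) = 0.100000, coefficient = 2
x_9 = 3.1250, f(x_9) = 0.092888, coefficient = 2
x_10 = 3.2500, f(x_10) = 0.086486, coefficient = 1

I ≈ (0.125000/2) × 2.644698 = 0.165294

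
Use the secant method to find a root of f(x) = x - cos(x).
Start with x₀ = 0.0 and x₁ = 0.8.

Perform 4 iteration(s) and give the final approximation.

f(x) = x - cos(x)
x₀ = 0.0, x₁ = 0.8

Secant formula: x_{n+1} = x_n - f(x_n)(x_n - x_{n-1})/(f(x_n) - f(x_{n-1}))

Iteration 1:
  f(0.000000) = -1.000000
  f(0.800000) = 0.103293
  x_2 = 0.800000 - 0.103293×(0.800000 - 0.000000)/(0.103293 - (-1.000000))
       = 0.725102
Iteration 2:
  f(0.800000) = 0.103293
  f(0.725102) = -0.023330
  x_3 = 0.725102 - (-0.023330)×(0.725102 - 0.800000)/(-0.023330 - 0.103293)
       = 0.738902
Iteration 3:
  f(0.725102) = -0.023330
  f(0.738902) = -0.000307
  x_4 = 0.738902 - (-0.000307)×(0.738902 - 0.725102)/(-0.000307 - (-0.023330))
       = 0.739086
Iteration 4:
  f(0.738902) = -0.000307
  f(0.739086) = 0.000001
  x_5 = 0.739086 - 0.000001×(0.739086 - 0.738902)/(0.000001 - (-0.000307))
       = 0.739085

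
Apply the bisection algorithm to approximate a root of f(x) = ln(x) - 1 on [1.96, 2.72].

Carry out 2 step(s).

f(x) = ln(x) - 1
Initial interval: [1.96, 2.72]

Iteration 1:
  c_1 = (1.960000 + 2.720000)/2 = 2.340000
  f(c_1) = f(2.340000) = -0.149849
  f(a) × f(c) ≥ 0, new interval: [2.340000, 2.720000]
Iteration 2:
  c_2 = (2.340000 + 2.720000)/2 = 2.530000
  f(c_2) = f(2.530000) = -0.071781
  f(a) × f(c) ≥ 0, new interval: [2.530000, 2.720000]

After 2 iteration(s), the approximation is c_2 = 2.530000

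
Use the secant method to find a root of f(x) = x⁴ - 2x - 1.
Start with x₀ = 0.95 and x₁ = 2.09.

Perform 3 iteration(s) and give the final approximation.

f(x) = x⁴ - 2x - 1
x₀ = 0.95, x₁ = 2.09

Secant formula: x_{n+1} = x_n - f(x_n)(x_n - x_{n-1})/(f(x_n) - f(x_{n-1}))

Iteration 1:
  f(0.950000) = -2.085494
  f(2.090000) = 13.900298
  x_2 = 2.090000 - 13.900298×(2.090000 - 0.950000)/(13.900298 - (-2.085494))
       = 1.098724
Iteration 2:
  f(2.090000) = 13.900298
  f(1.098724) = -1.740131
  x_3 = 1.098724 - (-1.740131)×(1.098724 - 2.090000)/(-1.740131 - 13.900298)
       = 1.209011
Iteration 3:
  f(1.098724) = -1.740131
  f(1.209011) = -1.281430
  x_4 = 1.209011 - (-1.281430)×(1.209011 - 1.098724)/(-1.281430 - (-1.740131))
       = 1.517113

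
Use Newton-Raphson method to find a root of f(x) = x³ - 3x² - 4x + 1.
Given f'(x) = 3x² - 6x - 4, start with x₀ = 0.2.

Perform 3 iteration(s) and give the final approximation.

f(x) = x³ - 3x² - 4x + 1
f'(x) = 3x² - 6x - 4
x₀ = 0.2

Newton-Raphson formula: x_{n+1} = x_n - f(x_n)/f'(x_n)

Iteration 1:
  f(0.200000) = 0.088000
  f'(0.200000) = -5.080000
  x_1 = 0.200000 - 0.088000/(-5.080000) = 0.217323
Iteration 2:
  f(0.217323) = -0.000715
  f'(0.217323) = -5.162249
  x_2 = 0.217323 - (-0.000715)/(-5.162249) = 0.217184
Iteration 3:
  f(0.217184) = 0.000000
  f'(0.217184) = -5.161599
  x_3 = 0.217184 - 0.000000/(-5.161599) = 0.217184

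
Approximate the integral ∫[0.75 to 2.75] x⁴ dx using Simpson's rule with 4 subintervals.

f(x) = x⁴
a = 0.75, b = 2.75, n = 4
h = (b - a)/n = 0.500000

Simpson's rule: (h/3)[f(x₀) + 4f(x₁) + 2f(x₂) + ... + f(xₙ)]

x_0 = 0.7500, f(x_0) = 0.316406, coefficient = 1
x_1 = 1.2500, f(x_1) = 2.441406, coefficient = 4
x_2 = 1.7500, f(x_2) = 9.378906, coefficient = 2
x_3 = 2.2500, f(x_3) = 25.628906, coefficient = 4
x_4 = 2.7500, f(x_4) = 57.191406, coefficient = 1

I ≈ (0.500000/3) × 188.546875 = 31.424479
Exact value: 31.407813
Error: 0.016667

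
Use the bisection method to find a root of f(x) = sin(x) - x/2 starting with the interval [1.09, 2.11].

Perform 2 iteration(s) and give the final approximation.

f(x) = sin(x) - x/2
Initial interval: [1.09, 2.11]

Iteration 1:
  c_1 = (1.090000 + 2.110000)/2 = 1.600000
  f(c_1) = f(1.600000) = 0.199574
  f(a) × f(c) ≥ 0, new interval: [1.600000, 2.110000]
Iteration 2:
  c_2 = (1.600000 + 2.110000)/2 = 1.855000
  f(c_2) = f(1.855000) = 0.032385
  f(a) × f(c) ≥ 0, new interval: [1.855000, 2.110000]

After 2 iteration(s), the approximation is c_2 = 1.855000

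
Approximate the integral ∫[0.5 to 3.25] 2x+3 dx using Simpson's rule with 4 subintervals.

f(x) = 2x+3
a = 0.5, b = 3.25, n = 4
h = (b - a)/n = 0.687500

Simpson's rule: (h/3)[f(x₀) + 4f(x₁) + 2f(x₂) + ... + f(xₙ)]

x_0 = 0.5000, f(x_0) = 4.000000, coefficient = 1
x_1 = 1.1875, f(x_1) = 5.375000, coefficient = 4
x_2 = 1.8750, f(x_2) = 6.750000, coefficient = 2
x_3 = 2.5625, f(x_3) = 8.125000, coefficient = 4
x_4 = 3.2500, f(x_4) = 9.500000, coefficient = 1

I ≈ (0.687500/3) × 81.000000 = 18.562500
Exact value: 18.562500
Error: 0.000000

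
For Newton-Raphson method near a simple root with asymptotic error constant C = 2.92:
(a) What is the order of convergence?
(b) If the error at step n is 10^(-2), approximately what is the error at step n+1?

(a) Newton-Raphson has quadratic (order 2) convergence near simple roots.
    This means |e_{n+1}| ≈ C|e_n|².

(b) With |e_n| = 10^(-2) and C = 2.92:
    |e_{n+1}| ≈ 2.92 × (10^(-2))² = 2.92 × 10^(-4)

(a) 2 (quadratic); (b) |e_{n+1}| ≈ 2.920e-04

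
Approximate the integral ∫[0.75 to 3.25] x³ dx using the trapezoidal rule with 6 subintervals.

f(x) = x³
a = 0.75, b = 3.25, n = 6
h = (b - a)/n = 0.416667

Trapezoidal rule: (h/2)[f(x₀) + 2f(x₁) + 2f(x₂) + ... + f(xₙ)]

x_0 = 0.7500, f(x_0) = 0.421875, coefficient = 1
x_1 = 1.1667, f(x_1) = 1.587963, coefficient = 2
x_2 = 1.5833, f(x_2) = 3.969329, coefficient = 2
x_3 = 2.0000, f(x_3) = 8.000000, coefficient = 2
x_4 = 2.4167, f(x_4) = 14.114005, coefficient = 2
x_5 = 2.8333, f(x_5) = 22.745370, coefficient = 2
x_6 = 3.2500, f(x_6) = 34.328125, coefficient = 1

I ≈ (0.416667/2) × 135.583333 = 28.246528
Exact value: 27.812500
Error: 0.434028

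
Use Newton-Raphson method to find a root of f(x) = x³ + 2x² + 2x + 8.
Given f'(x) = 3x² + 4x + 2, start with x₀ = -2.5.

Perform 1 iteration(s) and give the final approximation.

f(x) = x³ + 2x² + 2x + 8
f'(x) = 3x² + 4x + 2
x₀ = -2.5

Newton-Raphson formula: x_{n+1} = x_n - f(x_n)/f'(x_n)

Iteration 1:
  f(-2.500000) = -0.125000
  f'(-2.500000) = 10.750000
  x_1 = -2.500000 - (-0.125000)/10.750000 = -2.488372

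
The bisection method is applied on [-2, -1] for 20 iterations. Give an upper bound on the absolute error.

Bisection error bound: |error| ≤ (b-a)/2^n
|error| ≤ (-1 - (-2))/2^20 = 1/2^20
|error| ≤ 0.0000009537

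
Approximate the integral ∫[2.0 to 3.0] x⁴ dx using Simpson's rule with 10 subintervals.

f(x) = x⁴
a = 2.0, b = 3.0, n = 10
h = (b - a)/n = 0.100000

Simpson's rule: (h/3)[f(x₀) + 4f(x₁) + 2f(x₂) + ... + f(xₙ)]

x_0 = 2.0000, f(x_0) = 16.000000, coefficient = 1
x_1 = 2.1000, f(x_1) = 19.448100, coefficient = 4
x_2 = 2.2000, f(x_2) = 23.425600, coefficient = 2
x_3 = 2.3000, f(x_3) = 27.984100, coefficient = 4
x_4 = 2.4000, f(x_4) = 33.177600, coefficient = 2
x_5 = 2.5000, f(x_5) = 39.062500, coefficient = 4
x_6 = 2.6000, f(x_6) = 45.697600, coefficient = 2
x_7 = 2.7000, f(x_7) = 53.144100, coefficient = 4
x_8 = 2.8000, f(x_8) = 61.465600, coefficient = 2
x_9 = 2.9000, f(x_9) = 70.728100, coefficient = 4
x_10 = 3.0000, f(x_10) = 81.000000, coefficient = 1

I ≈ (0.100000/3) × 1266.000400 = 42.200013
Exact value: 42.200000
Error: 0.000013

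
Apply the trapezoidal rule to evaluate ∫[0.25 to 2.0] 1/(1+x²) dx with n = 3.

f(x) = 1/(1+x²)
a = 0.25, b = 2.0, n = 3
h = (b - a)/n = 0.583333

Trapezoidal rule: (h/2)[f(x₀) + 2f(x₁) + 2f(x₂) + ... + f(xₙ)]

x_0 = 0.2500, f(x_0) = 0.941176, coefficient = 1
x_1 = 0.8333, f(x_1) = 0.590164, coefficient = 2
x_2 = 1.4167, f(x_2) = 0.332564, coefficient = 2
x_3 = 2.0000, f(x_3) = 0.200000, coefficient = 1

I ≈ (0.583333/2) × 2.986631 = 0.871101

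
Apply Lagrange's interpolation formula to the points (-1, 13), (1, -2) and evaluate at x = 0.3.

Lagrange interpolation formula:
P(x) = Σ yᵢ × Lᵢ(x)
where Lᵢ(x) = Π_{j≠i} (x - xⱼ)/(xᵢ - xⱼ)

L_0(0.3) = (0.3 - 1)/(-1 - 1) = 0.350000
L_1(0.3) = (0.3 - (-1))/(1 - (-1)) = 0.650000

P(0.3) = 13×L_0(0.3) + (-2)×L_1(0.3)
P(0.3) = 3.250000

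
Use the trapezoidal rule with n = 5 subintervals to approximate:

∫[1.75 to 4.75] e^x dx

f(x) = e^x
a = 1.75, b = 4.75, n = 5
h = (b - a)/n = 0.600000

Trapezoidal rule: (h/2)[f(x₀) + 2f(x₁) + 2f(x₂) + ... + f(xₙ)]

x_0 = 1.7500, f(x_0) = 5.754603, coefficient = 1
x_1 = 2.3500, f(x_1) = 10.485570, coefficient = 2
x_2 = 2.9500, f(x_2) = 19.105954, coefficient = 2
x_3 = 3.5500, f(x_3) = 34.813317, coefficient = 2
x_4 = 4.1500, f(x_4) = 63.434000, coefficient = 2
x_5 = 4.7500, f(x_5) = 115.584285, coefficient = 1

I ≈ (0.600000/2) × 377.016570 = 113.104971
Exact value: 109.829682
Error: 3.275289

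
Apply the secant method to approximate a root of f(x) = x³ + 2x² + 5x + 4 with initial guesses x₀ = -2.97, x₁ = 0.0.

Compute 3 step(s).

f(x) = x³ + 2x² + 5x + 4
x₀ = -2.97, x₁ = 0.0

Secant formula: x_{n+1} = x_n - f(x_n)(x_n - x_{n-1})/(f(x_n) - f(x_{n-1}))

Iteration 1:
  f(-2.970000) = -19.406273
  f(0.000000) = 4.000000
  x_2 = 0.000000 - 4.000000×(0.000000 - (-2.970000))/(4.000000 - (-19.406273))
       = -0.507556
Iteration 2:
  f(0.000000) = 4.000000
  f(-0.507556) = 1.846692
  x_3 = -0.507556 - 1.846692×(-0.507556 - 0.000000)/(1.846692 - 4.000000)
       = -0.942840
Iteration 3:
  f(-0.507556) = 1.846692
  f(-0.942840) = 0.225559
  x_4 = -0.942840 - 0.225559×(-0.942840 - (-0.507556))/(0.225559 - 1.846692)
       = -1.003404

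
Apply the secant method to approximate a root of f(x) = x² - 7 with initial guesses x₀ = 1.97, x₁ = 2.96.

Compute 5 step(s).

f(x) = x² - 7
x₀ = 1.97, x₁ = 2.96

Secant formula: x_{n+1} = x_n - f(x_n)(x_n - x_{n-1})/(f(x_n) - f(x_{n-1}))

Iteration 1:
  f(1.970000) = -3.119100
  f(2.960000) = 1.761600
  x_2 = 2.960000 - 1.761600×(2.960000 - 1.970000)/(1.761600 - (-3.119100))
       = 2.602677
Iteration 2:
  f(2.960000) = 1.761600
  f(2.602677) = -0.226070
  x_3 = 2.602677 - (-0.226070)×(2.602677 - 2.960000)/(-0.226070 - 1.761600)
       = 2.643318
Iteration 3:
  f(2.602677) = -0.226070
  f(2.643318) = -0.012870
  x_4 = 2.643318 - (-0.012870)×(2.643318 - 2.602677)/(-0.012870 - (-0.226070))
       = 2.645771
Iteration 4:
  f(2.643318) = -0.012870
  f(2.645771) = 0.000106
  x_5 = 2.645771 - 0.000106×(2.645771 - 2.643318)/(0.000106 - (-0.012870))
       = 2.645751
Iteration 5:
  f(2.645771) = 0.000106
  f(2.645751) = 0.000000
  x_6 = 2.645751 - 0.000000×(2.645751 - 2.645771)/(0.000000 - 0.000106)
       = 2.645751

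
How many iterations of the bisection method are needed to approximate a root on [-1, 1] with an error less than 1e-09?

We need (b-a)/2^n ≤ 1e-09
(1 - (-1))/2^n ≤ 1e-09
2/2^n ≤ 1e-09
2^n ≥ 2000000000
n ≥ log₂(2000000000) = 30.90
n ≥ 31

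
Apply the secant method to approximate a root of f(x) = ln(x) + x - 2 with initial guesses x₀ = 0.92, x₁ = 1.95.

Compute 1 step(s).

f(x) = ln(x) + x - 2
x₀ = 0.92, x₁ = 1.95

Secant formula: x_{n+1} = x_n - f(x_n)(x_n - x_{n-1})/(f(x_n) - f(x_{n-1}))

Iteration 1:
  f(0.920000) = -1.163382
  f(1.950000) = 0.617829
  x_2 = 1.950000 - 0.617829×(1.950000 - 0.920000)/(0.617829 - (-1.163382))
       = 1.592735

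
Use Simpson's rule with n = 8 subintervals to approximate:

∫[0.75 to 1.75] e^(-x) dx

f(x) = e^(-x)
a = 0.75, b = 1.75, n = 8
h = (b - a)/n = 0.125000

Simpson's rule: (h/3)[f(x₀) + 4f(x₁) + 2f(x₂) + ... + f(xₙ)]

x_0 = 0.7500, f(x_0) = 0.472367, coefficient = 1
x_1 = 0.8750, f(x_1) = 0.416862, coefficient = 4
x_2 = 1.0000, f(x_2) = 0.367879, coefficient = 2
x_3 = 1.1250, f(x_3) = 0.324652, coefficient = 4
x_4 = 1.2500, f(x_4) = 0.286505, coefficient = 2
x_5 = 1.3750, f(x_5) = 0.252840, coefficient = 4
x_6 = 1.5000, f(x_6) = 0.223130, coefficient = 2
x_7 = 1.6250, f(x_7) = 0.196912, coefficient = 4
x_8 = 1.7500, f(x_8) = 0.173774, coefficient = 1

I ≈ (0.125000/3) × 7.166232 = 0.298593
Exact value: 0.298593
Error: 0.000000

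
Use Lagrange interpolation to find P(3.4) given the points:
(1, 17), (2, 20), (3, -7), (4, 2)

Lagrange interpolation formula:
P(x) = Σ yᵢ × Lᵢ(x)
where Lᵢ(x) = Π_{j≠i} (x - xⱼ)/(xᵢ - xⱼ)

L_0(3.4) = (3.4 - 2)/(1 - 2) × (3.4 - 3)/(1 - 3) × (3.4 - 4)/(1 - 4) = 0.056000
L_1(3.4) = (3.4 - 1)/(2 - 1) × (3.4 - 3)/(2 - 3) × (3.4 - 4)/(2 - 4) = -0.288000
L_2(3.4) = (3.4 - 1)/(3 - 1) × (3.4 - 2)/(3 - 2) × (3.4 - 4)/(3 - 4) = 1.008000
L_3(3.4) = (3.4 - 1)/(4 - 1) × (3.4 - 2)/(4 - 2) × (3.4 - 3)/(4 - 3) = 0.224000

P(3.4) = 17×L_0(3.4) + 20×L_1(3.4) + (-7)×L_2(3.4) + 2×L_3(3.4)
P(3.4) = -11.416000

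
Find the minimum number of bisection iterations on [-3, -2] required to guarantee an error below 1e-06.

We need (b-a)/2^n ≤ 1e-06
(-2 - (-3))/2^n ≤ 1e-06
1/2^n ≤ 1e-06
2^n ≥ 1000000
n ≥ log₂(1000000) = 19.93
n ≥ 20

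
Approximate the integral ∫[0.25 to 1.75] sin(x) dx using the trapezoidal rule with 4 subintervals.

f(x) = sin(x)
a = 0.25, b = 1.75, n = 4
h = (b - a)/n = 0.375000

Trapezoidal rule: (h/2)[f(x₀) + 2f(x₁) + 2f(x₂) + ... + f(xₙ)]

x_0 = 0.2500, f(x_0) = 0.247404, coefficient = 1
x_1 = 0.6250, f(x_1) = 0.585097, coefficient = 2
x_2 = 1.0000, f(x_2) = 0.841471, coefficient = 2
x_3 = 1.3750, f(x_3) = 0.980893, coefficient = 2
x_4 = 1.7500, f(x_4) = 0.983986, coefficient = 1

I ≈ (0.375000/2) × 6.046313 = 1.133684
Exact value: 1.147158
Error: 0.013475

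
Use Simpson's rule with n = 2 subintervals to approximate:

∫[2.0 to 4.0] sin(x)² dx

f(x) = sin(x)²
a = 2.0, b = 4.0, n = 2
h = (b - a)/n = 1.000000

Simpson's rule: (h/3)[f(x₀) + 4f(x₁) + 2f(x₂) + ... + f(xₙ)]

x_0 = 2.0000, f(x_0) = 0.826822, coefficient = 1
x_1 = 3.0000, f(x_1) = 0.019915, coefficient = 4
x_2 = 4.0000, f(x_2) = 0.572750, coefficient = 1

I ≈ (1.000000/3) × 1.479231 = 0.493077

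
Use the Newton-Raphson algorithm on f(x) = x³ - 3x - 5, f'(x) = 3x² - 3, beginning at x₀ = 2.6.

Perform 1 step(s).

f(x) = x³ - 3x - 5
f'(x) = 3x² - 3
x₀ = 2.6

Newton-Raphson formula: x_{n+1} = x_n - f(x_n)/f'(x_n)

Iteration 1:
  f(2.600000) = 4.776000
  f'(2.600000) = 17.280000
  x_1 = 2.600000 - 4.776000/17.280000 = 2.323611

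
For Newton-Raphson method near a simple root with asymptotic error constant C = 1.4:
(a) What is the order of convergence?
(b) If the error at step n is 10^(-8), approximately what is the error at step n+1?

(a) Newton-Raphson has quadratic (order 2) convergence near simple roots.
    This means |e_{n+1}| ≈ C|e_n|².

(b) With |e_n| = 10^(-8) and C = 1.4:
    |e_{n+1}| ≈ 1.4 × (10^(-8))² = 1.4 × 10^(-16)

(a) 2 (quadratic); (b) |e_{n+1}| ≈ 1.400e-16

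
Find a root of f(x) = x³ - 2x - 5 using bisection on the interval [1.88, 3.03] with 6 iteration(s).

f(x) = x³ - 2x - 5
Initial interval: [1.88, 3.03]

Iteration 1:
  c_1 = (1.880000 + 3.030000)/2 = 2.455000
  f(c_1) = f(2.455000) = 4.886346
  f(a) × f(c) < 0, new interval: [1.880000, 2.455000]
Iteration 2:
  c_2 = (1.880000 + 2.455000)/2 = 2.167500
  f(c_2) = f(2.167500) = 0.848037
  f(a) × f(c) < 0, new interval: [1.880000, 2.167500]
Iteration 3:
  c_3 = (1.880000 + 2.167500)/2 = 2.023750
  f(c_3) = f(2.023750) = -0.759102
  f(a) × f(c) ≥ 0, new interval: [2.023750, 2.167500]
Iteration 4:
  c_4 = (2.023750 + 2.167500)/2 = 2.095625
  f(c_4) = f(2.095625) = 0.011989
  f(a) × f(c) < 0, new interval: [2.023750, 2.095625]
Iteration 5:
  c_5 = (2.023750 + 2.095625)/2 = 2.059687
  f(c_5) = f(2.059687) = -0.381537
  f(a) × f(c) ≥ 0, new interval: [2.059687, 2.095625]
Iteration 6:
  c_6 = (2.059687 + 2.095625)/2 = 2.077656
  f(c_6) = f(2.077656) = -0.186786
  f(a) × f(c) ≥ 0, new interval: [2.077656, 2.095625]

After 6 iteration(s), the approximation is c_6 = 2.077656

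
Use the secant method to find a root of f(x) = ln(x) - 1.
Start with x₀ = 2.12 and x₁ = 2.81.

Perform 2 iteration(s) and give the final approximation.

f(x) = ln(x) - 1
x₀ = 2.12, x₁ = 2.81

Secant formula: x_{n+1} = x_n - f(x_n)(x_n - x_{n-1})/(f(x_n) - f(x_{n-1}))

Iteration 1:
  f(2.120000) = -0.248584
  f(2.810000) = 0.033184
  x_2 = 2.810000 - 0.033184×(2.810000 - 2.120000)/(0.033184 - (-0.248584))
       = 2.728737
Iteration 2:
  f(2.810000) = 0.033184
  f(2.728737) = 0.003839
  x_3 = 2.728737 - 0.003839×(2.728737 - 2.810000)/(0.003839 - 0.033184)
       = 2.718107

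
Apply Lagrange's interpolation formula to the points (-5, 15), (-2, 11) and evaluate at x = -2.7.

Lagrange interpolation formula:
P(x) = Σ yᵢ × Lᵢ(x)
where Lᵢ(x) = Π_{j≠i} (x - xⱼ)/(xᵢ - xⱼ)

L_0(-2.7) = (-2.7 - (-2))/(-5 - (-2)) = 0.233333
L_1(-2.7) = (-2.7 - (-5))/(-2 - (-5)) = 0.766667

P(-2.7) = 15×L_0(-2.7) + 11×L_1(-2.7)
P(-2.7) = 11.933333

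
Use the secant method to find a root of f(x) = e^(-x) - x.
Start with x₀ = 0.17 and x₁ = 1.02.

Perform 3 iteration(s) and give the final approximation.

f(x) = e^(-x) - x
x₀ = 0.17, x₁ = 1.02

Secant formula: x_{n+1} = x_n - f(x_n)(x_n - x_{n-1})/(f(x_n) - f(x_{n-1}))

Iteration 1:
  f(0.170000) = 0.673665
  f(1.020000) = -0.659405
  x_2 = 1.020000 - (-0.659405)×(1.020000 - 0.170000)/(-0.659405 - 0.673665)
       = 0.599546
Iteration 2:
  f(1.020000) = -0.659405
  f(0.599546) = -0.050485
  x_3 = 0.599546 - (-0.050485)×(0.599546 - 1.020000)/(-0.050485 - (-0.659405))
       = 0.564686
Iteration 3:
  f(0.599546) = -0.050485
  f(0.564686) = 0.003852
  x_4 = 0.564686 - 0.003852×(0.564686 - 0.599546)/(0.003852 - (-0.050485))
       = 0.567158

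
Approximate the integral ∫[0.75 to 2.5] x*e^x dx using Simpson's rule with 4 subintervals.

f(x) = x*e^x
a = 0.75, b = 2.5, n = 4
h = (b - a)/n = 0.437500

Simpson's rule: (h/3)[f(x₀) + 4f(x₁) + 2f(x₂) + ... + f(xₙ)]

x_0 = 0.7500, f(x_0) = 1.587750, coefficient = 1
x_1 = 1.1875, f(x_1) = 3.893663, coefficient = 4
x_2 = 1.6250, f(x_2) = 8.252431, coefficient = 2
x_3 = 2.0625, f(x_3) = 16.222819, coefficient = 4
x_4 = 2.5000, f(x_4) = 30.456235, coefficient = 1

I ≈ (0.437500/3) × 129.014774 = 18.814654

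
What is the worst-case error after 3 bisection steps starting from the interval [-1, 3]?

Bisection error bound: |error| ≤ (b-a)/2^n
|error| ≤ (3 - (-1))/2^3 = 4/2^3
|error| ≤ 0.5000000000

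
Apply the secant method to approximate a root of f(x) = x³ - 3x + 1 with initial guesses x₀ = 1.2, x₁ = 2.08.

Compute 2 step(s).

f(x) = x³ - 3x + 1
x₀ = 1.2, x₁ = 2.08

Secant formula: x_{n+1} = x_n - f(x_n)(x_n - x_{n-1})/(f(x_n) - f(x_{n-1}))

Iteration 1:
  f(1.200000) = -0.872000
  f(2.080000) = 3.758912
  x_2 = 2.080000 - 3.758912×(2.080000 - 1.200000)/(3.758912 - (-0.872000))
       = 1.365704
Iteration 2:
  f(2.080000) = 3.758912
  f(1.365704) = -0.549873
  x_3 = 1.365704 - (-0.549873)×(1.365704 - 2.080000)/(-0.549873 - 3.758912)
       = 1.456860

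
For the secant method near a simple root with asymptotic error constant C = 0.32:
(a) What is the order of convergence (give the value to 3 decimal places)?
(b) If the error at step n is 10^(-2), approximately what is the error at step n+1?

(a) Secant method has superlinear convergence with order φ = (1+√5)/2 ≈ 1.618.
    This means |e_{n+1}| ≈ C|e_n|^1.618.

(b) With |e_n| = 10^(-2) and C = 0.32:
    |e_{n+1}| ≈ 0.32 × (10^(-2))^1.618 = 0.32 × 10^(-3.24)

(a) ≈ 1.618 (golden ratio); (b) |e_{n+1}| ≈ 1.858e-04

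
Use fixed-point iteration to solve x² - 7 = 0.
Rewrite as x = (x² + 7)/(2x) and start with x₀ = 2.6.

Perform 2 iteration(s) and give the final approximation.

Equation: x² - 7 = 0
Fixed-point form: x = (x² + 7)/(2x)
x₀ = 2.6

x_1 = g(2.600000) = 2.646154
x_2 = g(2.646154) = 2.645751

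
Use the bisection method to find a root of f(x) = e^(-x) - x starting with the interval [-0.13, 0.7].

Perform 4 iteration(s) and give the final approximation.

f(x) = e^(-x) - x
Initial interval: [-0.13, 0.7]

Iteration 1:
  c_1 = (-0.130000 + 0.700000)/2 = 0.285000
  f(c_1) = f(0.285000) = 0.467014
  f(a) × f(c) ≥ 0, new interval: [0.285000, 0.700000]
Iteration 2:
  c_2 = (0.285000 + 0.700000)/2 = 0.492500
  f(c_2) = f(0.492500) = 0.118597
  f(a) × f(c) ≥ 0, new interval: [0.492500, 0.700000]
Iteration 3:
  c_3 = (0.492500 + 0.700000)/2 = 0.596250
  f(c_3) = f(0.596250) = -0.045376
  f(a) × f(c) < 0, new interval: [0.492500, 0.596250]
Iteration 4:
  c_4 = (0.492500 + 0.596250)/2 = 0.544375
  f(c_4) = f(0.544375) = 0.035829
  f(a) × f(c) ≥ 0, new interval: [0.544375, 0.596250]

After 4 iteration(s), the approximation is c_4 = 0.544375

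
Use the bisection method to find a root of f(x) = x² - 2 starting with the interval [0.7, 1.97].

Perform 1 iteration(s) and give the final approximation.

f(x) = x² - 2
Initial interval: [0.7, 1.97]

Iteration 1:
  c_1 = (0.700000 + 1.970000)/2 = 1.335000
  f(c_1) = f(1.335000) = -0.217775
  f(a) × f(c) ≥ 0, new interval: [1.335000, 1.970000]

After 1 iteration(s), the approximation is c_1 = 1.335000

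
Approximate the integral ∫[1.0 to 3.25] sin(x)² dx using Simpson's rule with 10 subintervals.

f(x) = sin(x)²
a = 1.0, b = 3.25, n = 10
h = (b - a)/n = 0.225000

Simpson's rule: (h/3)[f(x₀) + 4f(x₁) + 2f(x₂) + ... + f(xₙ)]

x_0 = 1.0000, f(x_0) = 0.708073, coefficient = 1
x_1 = 1.2250, f(x_1) = 0.885116, coefficient = 4
x_2 = 1.4500, f(x_2) = 0.985479, coefficient = 2
x_3 = 1.6750, f(x_3) = 0.989181, coefficient = 4
x_4 = 1.9000, f(x_4) = 0.895484, coefficient = 2
x_5 = 2.1250, f(x_5) = 0.723044, coefficient = 4
x_6 = 2.3500, f(x_6) = 0.506194, coefficient = 2
x_7 = 2.5750, f(x_7) = 0.288112, coefficient = 4
x_8 = 2.8000, f(x_8) = 0.112217, coefficient = 2
x_9 = 3.0250, f(x_9) = 0.013532, coefficient = 4
x_10 = 3.2500, f(x_10) = 0.011706, coefficient = 1

I ≈ (0.225000/3) × 17.314465 = 1.298585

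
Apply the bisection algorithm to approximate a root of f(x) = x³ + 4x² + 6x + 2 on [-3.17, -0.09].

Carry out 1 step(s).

f(x) = x³ + 4x² + 6x + 2
Initial interval: [-3.17, -0.09]

Iteration 1:
  c_1 = (-3.170000 + (-0.090000))/2 = -1.630000
  f(c_1) = f(-1.630000) = -1.483147
  f(a) × f(c) ≥ 0, new interval: [-1.630000, -0.090000]

After 1 iteration(s), the approximation is c_1 = -1.630000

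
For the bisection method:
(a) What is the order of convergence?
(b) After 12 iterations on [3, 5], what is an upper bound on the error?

(a) Bisection has linear (order 1) convergence; the error is halved each step.

(b) Error bound = (b-a)/2^n = (5 - 3)/2^{12}
    = 2/2^{12}

(a) 1 (linear); (b) error ≤ 4.88e-04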